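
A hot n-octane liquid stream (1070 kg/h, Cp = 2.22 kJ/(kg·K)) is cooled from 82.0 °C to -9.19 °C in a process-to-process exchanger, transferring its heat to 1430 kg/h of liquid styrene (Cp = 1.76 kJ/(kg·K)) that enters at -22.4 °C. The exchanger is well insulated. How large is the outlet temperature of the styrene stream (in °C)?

T_c,out = 63.7 °C

Heat released by hot stream: Q = 1070 × 2.22 × (82.0 − -9.19) = 216610 kJ/h
Energy balance on cold side (adiabatic exchanger): Q = ṁ_c·Cp_c·(T_c,out − T_c,in)
T_c,out = -22.4 + 216610/(1430 × 1.76) = 63.667 °C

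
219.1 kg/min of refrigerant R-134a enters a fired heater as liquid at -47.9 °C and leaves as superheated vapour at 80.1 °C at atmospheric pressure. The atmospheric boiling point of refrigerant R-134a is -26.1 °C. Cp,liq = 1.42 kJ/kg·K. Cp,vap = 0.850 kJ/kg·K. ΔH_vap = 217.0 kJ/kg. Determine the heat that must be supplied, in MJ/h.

liquid -47.9→-26.1 °C: 30.956 kJ/kg
vaporisation at -26.1 °C: 217 kJ/kg
vapour -26.1→80.1 °C: 90.27 kJ/kg
Δh = 30.956 + 217 + 90.27 = 338.23 kJ/kg
Q = ṁ·Δh = 219.1 kg/min × 338.23 kJ/kg = 74105 kJ/min
|Q| = 1235.1 kW = 4446.3 MJ/h

Q = 4450 MJ/h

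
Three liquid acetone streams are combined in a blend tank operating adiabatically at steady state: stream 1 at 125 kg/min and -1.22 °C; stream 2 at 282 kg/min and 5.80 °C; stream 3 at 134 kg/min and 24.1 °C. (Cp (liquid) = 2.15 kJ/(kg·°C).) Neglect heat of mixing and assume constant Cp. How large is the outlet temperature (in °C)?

T_out = 8.71 °C

No heat crosses the boundary, so H_out = H_in.
Σ ṁᵢCp,ᵢTᵢ = 125×2.15×-1.22 + 282×2.15×5.80 + 134×2.15×24.1 = 10132
Σ ṁᵢCp,ᵢ = 125×2.15 + 282×2.15 + 134×2.15 = 1163.1
T_out = 10132 / 1163.1 = 8.7107 °C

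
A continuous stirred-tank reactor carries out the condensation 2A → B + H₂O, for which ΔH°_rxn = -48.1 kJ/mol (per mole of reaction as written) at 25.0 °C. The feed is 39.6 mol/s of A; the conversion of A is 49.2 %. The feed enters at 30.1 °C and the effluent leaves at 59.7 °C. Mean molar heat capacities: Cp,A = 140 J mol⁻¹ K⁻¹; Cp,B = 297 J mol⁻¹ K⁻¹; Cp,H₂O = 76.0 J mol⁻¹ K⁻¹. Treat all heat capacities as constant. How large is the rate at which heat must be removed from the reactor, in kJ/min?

Extent of reaction ξ = 0.492 × 39.6 / 2 = 9.7416 mol/s
Reaction term: ξ·ΔH°_rxn = 9.7416 × -48.1 = -468.57 kJ/s
Sensible, feed 30.1→25 °C: -28.274 kJ/s
Outlet flows (mol/s): A 20.117, B 9.7416, H₂O 9.7416
Sensible, products 25→59.7 °C: 223.81 kJ/s
Q = ΔH = -273.03 kJ/s = -273.03 kW
Heat removed = 16382 kJ/min

Q_out = 16400 kJ/min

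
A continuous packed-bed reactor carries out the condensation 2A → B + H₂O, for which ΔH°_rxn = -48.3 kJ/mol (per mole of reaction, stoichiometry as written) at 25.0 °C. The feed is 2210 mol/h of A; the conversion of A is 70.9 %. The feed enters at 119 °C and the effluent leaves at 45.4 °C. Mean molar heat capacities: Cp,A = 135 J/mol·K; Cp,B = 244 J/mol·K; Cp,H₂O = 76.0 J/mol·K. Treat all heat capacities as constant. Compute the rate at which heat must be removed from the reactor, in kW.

Extent of reaction ξ = 0.709 × 2210 / 2 = 783.44 mol/h
Reaction term: ξ·ΔH°_rxn = 783.44 × -48.3 = -37840 kJ/h
Sensible, feed 119→25 °C: -28045 kJ/h
Outlet flows (mol/h): A 643.11, B 783.44, H₂O 783.44
Sensible, products 25→45.4 °C: 6885.5 kJ/h
Q = ΔH = -59000 kJ/h = -16.389 kW
Heat removed = 16.389 kW

Q_out = 16.4 kW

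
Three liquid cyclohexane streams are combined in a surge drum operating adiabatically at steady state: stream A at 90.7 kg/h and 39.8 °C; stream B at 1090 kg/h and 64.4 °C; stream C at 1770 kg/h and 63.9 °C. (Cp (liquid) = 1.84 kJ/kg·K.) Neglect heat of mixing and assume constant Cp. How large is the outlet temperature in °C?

Adiabatic, steady state ⇒ Σ ṁᵢCp,ᵢ(T_out − Tᵢ) = 0
Σ ṁᵢCp,ᵢTᵢ = 90.7×1.84×39.8 + 1090×1.84×64.4 + 1770×1.84×63.9 = 343910
Σ ṁᵢCp,ᵢ = 90.7×1.84 + 1090×1.84 + 1770×1.84 = 5429.3
T_out = 343910 / 5429.3 = 63.344 °C

T_out = 63.3 °C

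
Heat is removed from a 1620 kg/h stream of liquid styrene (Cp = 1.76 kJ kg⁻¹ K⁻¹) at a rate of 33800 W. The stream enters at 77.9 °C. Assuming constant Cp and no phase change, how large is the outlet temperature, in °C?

Q = 33800 W = 121680 kJ/h
ΔT = Q/(ṁ·Cp) = 121680/(1620×1.76) = 42.677 K
T_out = 77.9 − 42.677 = 35.223 °C

T_out = 35.2 °C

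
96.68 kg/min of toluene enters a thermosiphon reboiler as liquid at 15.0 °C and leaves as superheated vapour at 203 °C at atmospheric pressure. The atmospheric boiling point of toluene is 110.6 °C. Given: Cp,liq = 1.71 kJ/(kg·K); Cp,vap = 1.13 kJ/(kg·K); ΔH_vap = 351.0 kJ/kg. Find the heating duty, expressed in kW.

liquid 15.0→110.6 °C: 163.48 kJ/kg
vaporisation at 110.6 °C: 351 kJ/kg
vapour 110.6→203 °C: 104.41 kJ/kg
Δh = 163.48 + 351 + 104.41 = 618.89 kJ/kg
Q = ṁ·Δh = 96.68 kg/min × 618.89 kJ/kg = 59834 kJ/min
|Q| = 997.23 kW

Q = 997 kW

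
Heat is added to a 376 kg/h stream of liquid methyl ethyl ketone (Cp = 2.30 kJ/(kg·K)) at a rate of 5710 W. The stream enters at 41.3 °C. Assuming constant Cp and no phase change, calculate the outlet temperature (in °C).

Q = 5710 W = 20556 kJ/h
ΔT = Q/(ṁ·Cp) = 20556/(376×2.30) = 23.77 K
T_out = 41.3 + 23.77 = 65.07 °C

T_out = 65.1 °C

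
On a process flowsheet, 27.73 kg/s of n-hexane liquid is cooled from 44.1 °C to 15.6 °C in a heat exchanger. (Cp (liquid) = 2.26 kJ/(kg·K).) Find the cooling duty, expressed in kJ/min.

Q_c = 107000 kJ/min

Q = ṁ·Cp·ΔT = 27.73 × 2.26 × (15.6 − 44.1) = -1786.1 kJ/s
Cooling duty = 107170 kJ/min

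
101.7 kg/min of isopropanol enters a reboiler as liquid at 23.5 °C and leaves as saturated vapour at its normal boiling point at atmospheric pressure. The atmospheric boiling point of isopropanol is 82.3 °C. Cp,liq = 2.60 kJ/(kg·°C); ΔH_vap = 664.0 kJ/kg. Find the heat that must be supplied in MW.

liquid 23.5→82.3 °C: 152.88 kJ/kg
vaporisation at 82.3 °C: 664 kJ/kg
Δh = 152.88 + 664 = 816.88 kJ/kg
Q = ṁ·Δh = 101.7 kg/min × 816.88 kJ/kg = 83077 kJ/min
|Q| = 1384.6 kW = 1.3846 MW

Q = 1.38 MW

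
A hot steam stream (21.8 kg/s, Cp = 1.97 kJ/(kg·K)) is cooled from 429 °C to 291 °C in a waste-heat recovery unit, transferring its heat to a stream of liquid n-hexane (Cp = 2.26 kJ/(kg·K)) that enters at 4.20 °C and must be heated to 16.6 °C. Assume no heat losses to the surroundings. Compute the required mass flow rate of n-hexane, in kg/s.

Heat released by hot stream: Q = 21.8 × 1.97 × (429 − 291) = 5926.5 kJ/s
Energy balance on cold side (adiabatic exchanger): Q = ṁ_c·Cp_c·(T_c,out − T_c,in)
ṁ_c = 5926.5 / [2.26 × (16.6 − 4.20)] = 211.48 kg/s

ṁ_c = 211 kg/s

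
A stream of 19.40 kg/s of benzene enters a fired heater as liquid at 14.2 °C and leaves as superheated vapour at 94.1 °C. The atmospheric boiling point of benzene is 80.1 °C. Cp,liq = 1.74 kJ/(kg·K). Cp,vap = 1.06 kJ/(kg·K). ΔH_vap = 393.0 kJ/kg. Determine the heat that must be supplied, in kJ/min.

liquid 14.2→80.1 °C: 114.67 kJ/kg
vaporisation at 80.1 °C: 393 kJ/kg
vapour 80.1→94.1 °C: 14.84 kJ/kg
Δh = 114.67 + 393 + 14.84 = 522.51 kJ/kg
Q = ṁ·Δh = 19.40 kg/s × 522.51 kJ/kg = 10137 kJ/s
|Q| = 10137 kW = 608200 kJ/min

Q = 608000 kJ/min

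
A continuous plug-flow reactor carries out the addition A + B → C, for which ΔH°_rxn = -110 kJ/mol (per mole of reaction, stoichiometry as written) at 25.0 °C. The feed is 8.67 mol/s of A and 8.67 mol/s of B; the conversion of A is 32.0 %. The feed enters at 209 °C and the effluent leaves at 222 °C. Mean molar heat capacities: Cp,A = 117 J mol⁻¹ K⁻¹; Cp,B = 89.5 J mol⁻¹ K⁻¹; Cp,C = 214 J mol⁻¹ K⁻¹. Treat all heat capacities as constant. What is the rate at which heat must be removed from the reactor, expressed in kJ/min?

Extent of reaction ξ = 0.320 × 8.67 = 2.7744 mol/s
Reaction term: ξ·ΔH°_rxn = 2.7744 × -110 = -305.18 kJ/s
Sensible, feed 209→25 °C: -329.43 kJ/s
Outlet flows (mol/s): A 5.8956, B 5.8956, C 2.7744
Sensible, products 25→222 °C: 356.8 kJ/s
Q = ΔH = -277.81 kJ/s = -277.81 kW
Heat removed = 16669 kJ/min

Q_out = 16700 kJ/min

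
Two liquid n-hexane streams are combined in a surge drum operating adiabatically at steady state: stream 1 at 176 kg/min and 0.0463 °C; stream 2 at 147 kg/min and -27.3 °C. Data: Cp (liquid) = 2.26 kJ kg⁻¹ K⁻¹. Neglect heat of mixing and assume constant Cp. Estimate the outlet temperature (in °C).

No heat crosses the boundary, so H_out = H_in.
T_out = Σ ṁᵢCp,ᵢTᵢ / Σ ṁᵢCp,ᵢ
      = -9051.2 / 729.98 = -12.399 °C

T_out = -12.4 °C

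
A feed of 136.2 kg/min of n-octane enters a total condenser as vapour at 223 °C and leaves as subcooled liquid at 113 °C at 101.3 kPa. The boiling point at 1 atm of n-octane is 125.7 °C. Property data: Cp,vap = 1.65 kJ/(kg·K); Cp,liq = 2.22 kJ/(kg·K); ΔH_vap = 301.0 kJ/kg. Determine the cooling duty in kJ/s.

vapour 223→125.7 °C: -160.54 kJ/kg
condensation at 125.7 °C: -301 kJ/kg
liquid 125.7→113 °C: -28.194 kJ/kg
Δh = -160.54 + -301 + -28.194 = -489.74 kJ/kg
Q = ṁ·Δh = 136.2 kg/min × -489.74 kJ/kg = -66702 kJ/min
|Q| = 1111.7 kW

Q_c = 1110 kJ/s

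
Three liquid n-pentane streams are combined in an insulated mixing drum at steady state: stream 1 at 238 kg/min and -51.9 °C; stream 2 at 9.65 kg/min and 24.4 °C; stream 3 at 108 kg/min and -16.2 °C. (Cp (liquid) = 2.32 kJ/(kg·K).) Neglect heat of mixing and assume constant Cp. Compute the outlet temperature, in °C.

No heat crosses the boundary, so H_out = H_in.
Σ ṁᵢCp,ᵢTᵢ = 238×2.32×-51.9 + 9.65×2.32×24.4 + 108×2.32×-16.2 = -32170
Σ ṁᵢCp,ᵢ = 238×2.32 + 9.65×2.32 + 108×2.32 = 825.11
T_out = -32170 / 825.11 = -38.989 °C

T_out = -39.0 °C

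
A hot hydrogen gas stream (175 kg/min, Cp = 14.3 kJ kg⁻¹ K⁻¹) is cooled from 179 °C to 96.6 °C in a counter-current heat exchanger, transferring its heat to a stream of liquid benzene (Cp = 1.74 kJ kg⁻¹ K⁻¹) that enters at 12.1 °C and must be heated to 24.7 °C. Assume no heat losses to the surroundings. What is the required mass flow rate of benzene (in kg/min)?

ṁ_c = 9410 kg/min

Heat released by hot stream: Q = 175 × 14.3 × (179 − 96.6) = 206210 kJ/min
Energy balance on cold side (adiabatic exchanger): Q = ṁ_c·Cp_c·(T_c,out − T_c,in)
ṁ_c = 206210 / [1.74 × (24.7 − 12.1)] = 9405.5 kg/min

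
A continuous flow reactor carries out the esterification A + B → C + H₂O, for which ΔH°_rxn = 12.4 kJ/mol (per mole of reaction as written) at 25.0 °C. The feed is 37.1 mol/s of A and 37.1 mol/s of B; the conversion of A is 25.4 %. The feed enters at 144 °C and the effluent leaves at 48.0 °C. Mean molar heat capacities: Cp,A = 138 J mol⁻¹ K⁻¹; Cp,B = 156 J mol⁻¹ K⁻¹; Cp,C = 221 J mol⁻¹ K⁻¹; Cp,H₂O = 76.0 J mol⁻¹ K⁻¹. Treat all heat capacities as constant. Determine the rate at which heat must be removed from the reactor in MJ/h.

Q_out = 3350 MJ/h

Extent of reaction ξ = 0.254 × 37.1 = 9.4234 mol/s
Reaction term: ξ·ΔH°_rxn = 9.4234 × 12.4 = 116.85 kJ/s
Sensible, feed 144→25 °C: -1298 kJ/s
Outlet flows (mol/s): A 27.677, B 27.677, C 9.4234, H₂O 9.4234
Sensible, products 25→48.0 °C: 251.52 kJ/s
Q = ΔH = -929.61 kJ/s = -929.61 kW
Heat removed = 3346.6 MJ/h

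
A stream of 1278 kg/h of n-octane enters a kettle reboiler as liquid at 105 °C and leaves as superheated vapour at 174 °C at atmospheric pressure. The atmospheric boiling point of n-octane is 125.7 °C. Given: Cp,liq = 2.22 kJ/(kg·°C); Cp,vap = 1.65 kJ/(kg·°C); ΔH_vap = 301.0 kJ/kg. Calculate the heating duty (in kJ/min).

Q = 9090 kJ/min

liquid 105→125.7 °C: 45.954 kJ/kg
vaporisation at 125.7 °C: 301 kJ/kg
vapour 125.7→174 °C: 79.695 kJ/kg
Δh = 45.954 + 301 + 79.695 = 426.65 kJ/kg
Q = ṁ·Δh = 1278 kg/h × 426.65 kJ/kg = 545260 kJ/h
|Q| = 151.46 kW = 9087.6 kJ/min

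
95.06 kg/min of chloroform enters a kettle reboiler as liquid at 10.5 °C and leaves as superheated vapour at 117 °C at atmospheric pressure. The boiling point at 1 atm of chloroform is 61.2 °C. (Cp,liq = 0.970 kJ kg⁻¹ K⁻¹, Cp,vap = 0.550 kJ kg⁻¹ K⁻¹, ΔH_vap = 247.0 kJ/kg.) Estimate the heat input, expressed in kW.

liquid 10.5→61.2 °C: 49.179 kJ/kg
vaporisation at 61.2 °C: 247 kJ/kg
vapour 61.2→117 °C: 30.69 kJ/kg
Δh = 49.179 + 247 + 30.69 = 326.87 kJ/kg
Q = ṁ·Δh = 95.06 kg/min × 326.87 kJ/kg = 31072 kJ/min
|Q| = 517.87 kW

Q = 518 kW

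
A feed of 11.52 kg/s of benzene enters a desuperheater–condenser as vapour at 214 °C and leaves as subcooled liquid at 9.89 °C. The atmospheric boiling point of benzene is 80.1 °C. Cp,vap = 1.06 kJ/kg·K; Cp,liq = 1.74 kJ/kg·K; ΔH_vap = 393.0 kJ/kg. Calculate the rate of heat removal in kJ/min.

vapour 214→80.1 °C: -141.93 kJ/kg
condensation at 80.1 °C: -393 kJ/kg
liquid 80.1→9.89 °C: -122.17 kJ/kg
Δh = -141.93 + -393 + -122.17 = -657.1 kJ/kg
Q = ṁ·Δh = 11.52 kg/s × -657.1 kJ/kg = -7569.8 kJ/s
|Q| = 7569.8 kW = 454190 kJ/min

Q_c = 454000 kJ/min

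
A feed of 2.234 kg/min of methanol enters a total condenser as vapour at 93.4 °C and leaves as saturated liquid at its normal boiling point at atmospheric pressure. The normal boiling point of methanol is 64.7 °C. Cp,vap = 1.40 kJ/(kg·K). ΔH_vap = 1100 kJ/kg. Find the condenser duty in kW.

vapour 93.4→64.7 °C: -40.18 kJ/kg
condensation at 64.7 °C: -1100 kJ/kg
Δh = -40.18 + -1100 = -1140.2 kJ/kg
Q = ṁ·Δh = 2.234 kg/min × -1140.2 kJ/kg = -2547.2 kJ/min
|Q| = 42.453 kW

Q_c = 42.5 kW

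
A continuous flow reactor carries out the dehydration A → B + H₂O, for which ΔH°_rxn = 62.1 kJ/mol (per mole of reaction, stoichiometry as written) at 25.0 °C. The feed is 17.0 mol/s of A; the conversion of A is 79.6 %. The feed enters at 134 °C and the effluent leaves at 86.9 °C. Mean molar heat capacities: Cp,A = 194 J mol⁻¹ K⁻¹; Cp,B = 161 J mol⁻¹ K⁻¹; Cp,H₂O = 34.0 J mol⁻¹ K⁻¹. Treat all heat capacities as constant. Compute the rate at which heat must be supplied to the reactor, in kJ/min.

Q_in = 41200 kJ/min

Extent of reaction ξ = 0.796 × 17.0 = 13.532 mol/s
Reaction term: ξ·ΔH°_rxn = 13.532 × 62.1 = 840.34 kJ/s
Sensible, feed 134→25 °C: -359.48 kJ/s
Outlet flows (mol/s): A 3.468, B 13.532, H₂O 13.532
Sensible, products 25→86.9 °C: 204.98 kJ/s
Q = ΔH = 685.84 kJ/s = 685.84 kW
Heat supplied = 41150 kJ/min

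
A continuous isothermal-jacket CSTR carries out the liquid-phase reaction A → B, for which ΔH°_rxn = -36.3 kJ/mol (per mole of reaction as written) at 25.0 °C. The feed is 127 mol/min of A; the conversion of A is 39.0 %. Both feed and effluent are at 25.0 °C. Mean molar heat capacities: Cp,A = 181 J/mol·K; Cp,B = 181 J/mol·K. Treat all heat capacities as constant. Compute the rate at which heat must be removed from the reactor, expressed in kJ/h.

Q_out = 108000 kJ/h

Extent of reaction ξ = 0.390 × 127 = 49.53 mol/min
Reaction term: ξ·ΔH°_rxn = 49.53 × -36.3 = -1797.9 kJ/min
Q = ΔH = -1797.9 kJ/min = -29.966 kW
Heat removed = 107880 kJ/h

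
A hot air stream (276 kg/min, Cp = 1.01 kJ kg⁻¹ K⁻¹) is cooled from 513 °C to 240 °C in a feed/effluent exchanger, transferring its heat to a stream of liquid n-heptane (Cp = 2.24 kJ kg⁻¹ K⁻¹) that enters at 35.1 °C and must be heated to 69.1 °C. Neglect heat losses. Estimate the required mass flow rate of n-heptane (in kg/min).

Heat released by hot stream: Q = 276 × 1.01 × (513 − 240) = 76101 kJ/min
Energy balance on cold side (adiabatic exchanger): Q = ṁ_c·Cp_c·(T_c,out − T_c,in)
ṁ_c = 76101 / [2.24 × (69.1 − 35.1)] = 999.23 kg/min

ṁ_c = 999 kg/min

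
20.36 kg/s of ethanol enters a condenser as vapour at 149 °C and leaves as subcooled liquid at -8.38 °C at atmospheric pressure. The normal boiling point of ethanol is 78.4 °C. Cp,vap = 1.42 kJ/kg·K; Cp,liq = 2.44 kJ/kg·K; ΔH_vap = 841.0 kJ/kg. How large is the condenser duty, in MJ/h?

Q_c = 84500 MJ/h

vapour 149→78.4 °C: -100.25 kJ/kg
condensation at 78.4 °C: -841 kJ/kg
liquid 78.4→-8.38 °C: -211.74 kJ/kg
Δh = -100.25 + -841 + -211.74 = -1153 kJ/kg
Q = ṁ·Δh = 20.36 kg/s × -1153 kJ/kg = -23475 kJ/s
|Q| = 23475 kW = 84510 MJ/h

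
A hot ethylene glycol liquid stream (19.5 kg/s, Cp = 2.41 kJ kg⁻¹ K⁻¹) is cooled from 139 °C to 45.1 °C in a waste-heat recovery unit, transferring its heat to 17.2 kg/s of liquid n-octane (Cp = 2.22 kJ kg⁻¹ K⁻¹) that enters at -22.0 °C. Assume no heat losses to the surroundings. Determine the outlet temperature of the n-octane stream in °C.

Heat released by hot stream: Q = 19.5 × 2.41 × (139 − 45.1) = 4412.8 kJ/s
Energy balance on cold side (adiabatic exchanger): Q = ṁ_c·Cp_c·(T_c,out − T_c,in)
T_c,out = -22.0 + 4412.8/(17.2 × 2.22) = 93.568 °C

T_c,out = 93.6 °C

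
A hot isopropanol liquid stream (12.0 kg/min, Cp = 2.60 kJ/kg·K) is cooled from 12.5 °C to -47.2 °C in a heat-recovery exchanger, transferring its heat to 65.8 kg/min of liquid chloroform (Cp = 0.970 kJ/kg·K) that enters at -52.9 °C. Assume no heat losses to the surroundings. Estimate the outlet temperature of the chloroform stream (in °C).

T_c,out = -23.7 °C

Heat released by hot stream: Q = 12.0 × 2.60 × (12.5 − -47.2) = 1862.6 kJ/min
Energy balance on cold side (adiabatic exchanger): Q = ṁ_c·Cp_c·(T_c,out − T_c,in)
T_c,out = -52.9 + 1862.6/(65.8 × 0.970) = -23.717 °C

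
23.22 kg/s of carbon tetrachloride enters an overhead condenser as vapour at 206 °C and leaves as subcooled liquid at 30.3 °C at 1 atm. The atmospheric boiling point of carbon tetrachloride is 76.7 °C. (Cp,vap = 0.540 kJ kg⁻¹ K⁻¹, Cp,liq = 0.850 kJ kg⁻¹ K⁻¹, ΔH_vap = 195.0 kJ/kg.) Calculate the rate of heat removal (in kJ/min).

Q_c = 424000 kJ/min

vapour 206→76.7 °C: -69.822 kJ/kg
condensation at 76.7 °C: -195 kJ/kg
liquid 76.7→30.3 °C: -39.44 kJ/kg
Δh = -69.822 + -195 + -39.44 = -304.26 kJ/kg
Q = ṁ·Δh = 23.22 kg/s × -304.26 kJ/kg = -7065 kJ/s
|Q| = 7065 kW = 423900 kJ/min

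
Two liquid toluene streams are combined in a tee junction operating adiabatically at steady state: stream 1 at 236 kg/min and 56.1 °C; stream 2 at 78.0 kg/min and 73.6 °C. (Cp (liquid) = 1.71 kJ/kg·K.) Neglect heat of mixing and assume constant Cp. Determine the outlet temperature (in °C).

T_out = 60.4 °C

No heat crosses the boundary, so H_out = H_in.
Σ ṁᵢCp,ᵢTᵢ = 236×1.71×56.1 + 78.0×1.71×73.6 = 32456
Σ ṁᵢCp,ᵢ = 236×1.71 + 78.0×1.71 = 536.94
T_out = 32456 / 536.94 = 60.447 °C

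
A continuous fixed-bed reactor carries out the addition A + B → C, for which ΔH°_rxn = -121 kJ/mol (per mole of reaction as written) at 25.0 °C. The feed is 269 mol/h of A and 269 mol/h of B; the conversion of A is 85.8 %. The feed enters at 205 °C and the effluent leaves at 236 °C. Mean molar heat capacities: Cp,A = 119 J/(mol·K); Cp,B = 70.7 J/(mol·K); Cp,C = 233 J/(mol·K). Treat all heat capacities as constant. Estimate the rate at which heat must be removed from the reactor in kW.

Extent of reaction ξ = 0.858 × 269 = 230.8 mol/h
Reaction term: ξ·ΔH°_rxn = 230.8 × -121 = -27927 kJ/h
Sensible, feed 205→25 °C: -9185.3 kJ/h
Outlet flows (mol/h): A 38.198, B 38.198, C 230.8
Sensible, products 25→236 °C: 12876 kJ/h
Q = ΔH = -24236 kJ/h = -6.7323 kW
Heat removed = 6.7323 kW

Q_out = 6.73 kW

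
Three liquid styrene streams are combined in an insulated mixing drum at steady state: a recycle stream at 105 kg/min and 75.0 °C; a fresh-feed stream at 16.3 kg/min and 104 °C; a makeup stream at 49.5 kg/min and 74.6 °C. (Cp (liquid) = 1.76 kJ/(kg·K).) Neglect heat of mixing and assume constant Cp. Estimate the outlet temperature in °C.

T_out = 77.7 °C

Energy balance with Q = 0: Σ ṁᵢCp,ᵢ(T_out − Tᵢ) = 0
T_out = Σ ṁᵢCp,ᵢTᵢ / Σ ṁᵢCp,ᵢ
      = 23343 / 300.61 = 77.652 °C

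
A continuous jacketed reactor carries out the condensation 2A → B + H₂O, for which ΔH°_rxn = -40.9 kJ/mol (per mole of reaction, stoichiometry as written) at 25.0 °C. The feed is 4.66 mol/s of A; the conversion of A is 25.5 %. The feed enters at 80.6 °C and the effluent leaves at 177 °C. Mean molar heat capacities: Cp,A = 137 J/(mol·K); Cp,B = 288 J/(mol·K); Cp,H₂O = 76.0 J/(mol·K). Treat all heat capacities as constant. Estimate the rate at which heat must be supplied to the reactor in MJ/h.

Q_in = 163 MJ/h

Extent of reaction ξ = 0.255 × 4.66 / 2 = 0.59415 mol/s
Reaction term: ξ·ΔH°_rxn = 0.59415 × -40.9 = -24.301 kJ/s
Sensible, feed 80.6→25 °C: -35.496 kJ/s
Outlet flows (mol/s): A 3.4717, B 0.59415, H₂O 0.59415
Sensible, products 25→177 °C: 105.17 kJ/s
Q = ΔH = 45.371 kJ/s = 45.371 kW
Heat supplied = 163.34 MJ/h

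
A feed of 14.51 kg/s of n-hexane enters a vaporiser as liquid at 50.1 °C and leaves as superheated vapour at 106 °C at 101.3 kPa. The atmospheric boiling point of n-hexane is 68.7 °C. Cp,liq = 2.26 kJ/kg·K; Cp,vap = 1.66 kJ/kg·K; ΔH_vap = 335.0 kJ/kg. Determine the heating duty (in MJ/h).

liquid 50.1→68.7 °C: 42.036 kJ/kg
vaporisation at 68.7 °C: 335 kJ/kg
vapour 68.7→106 °C: 61.918 kJ/kg
Δh = 42.036 + 335 + 61.918 = 438.95 kJ/kg
Q = ṁ·Δh = 14.51 kg/s × 438.95 kJ/kg = 6369.2 kJ/s
|Q| = 6369.2 kW = 22929 MJ/h

Q = 22900 MJ/h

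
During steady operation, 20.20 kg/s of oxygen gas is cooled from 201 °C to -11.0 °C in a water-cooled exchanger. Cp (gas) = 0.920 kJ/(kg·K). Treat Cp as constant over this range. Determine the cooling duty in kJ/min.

Q = ṁ·Cp·ΔT = 20.20 × 0.920 × (-11.0 − 201) = -3939.8 kJ/s
Cooling duty = 236390 kJ/min

Q_c = 236000 kJ/min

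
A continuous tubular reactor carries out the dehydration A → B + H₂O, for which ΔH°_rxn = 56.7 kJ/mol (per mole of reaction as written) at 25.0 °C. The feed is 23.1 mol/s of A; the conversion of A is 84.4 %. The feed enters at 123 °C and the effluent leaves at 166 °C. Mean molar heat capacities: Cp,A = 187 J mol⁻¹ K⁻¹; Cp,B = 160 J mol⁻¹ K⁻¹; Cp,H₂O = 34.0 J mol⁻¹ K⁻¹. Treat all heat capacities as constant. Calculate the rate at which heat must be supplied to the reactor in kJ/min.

Q_in = 78600 kJ/min

Extent of reaction ξ = 0.844 × 23.1 = 19.496 mol/s
Reaction term: ξ·ΔH°_rxn = 19.496 × 56.7 = 1105.4 kJ/s
Sensible, feed 123→25 °C: -423.33 kJ/s
Outlet flows (mol/s): A 3.6036, B 19.496, H₂O 19.496
Sensible, products 25→166 °C: 628.32 kJ/s
Q = ΔH = 1310.4 kJ/s = 1310.4 kW
Heat supplied = 78626 kJ/min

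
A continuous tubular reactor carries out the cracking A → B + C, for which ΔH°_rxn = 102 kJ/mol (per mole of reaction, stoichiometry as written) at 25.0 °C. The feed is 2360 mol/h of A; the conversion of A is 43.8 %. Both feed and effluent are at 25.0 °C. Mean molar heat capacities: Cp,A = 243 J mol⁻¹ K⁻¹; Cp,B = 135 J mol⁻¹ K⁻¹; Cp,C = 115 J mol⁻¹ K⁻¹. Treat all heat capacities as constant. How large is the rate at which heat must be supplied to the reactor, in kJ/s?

Q_in = 29.3 kJ/s

Extent of reaction ξ = 0.438 × 2360 = 1033.7 mol/h
Reaction term: ξ·ΔH°_rxn = 1033.7 × 102 = 105440 kJ/h
Q = ΔH = 105440 kJ/h = 29.288 kW
Heat supplied = 29.288 kJ/s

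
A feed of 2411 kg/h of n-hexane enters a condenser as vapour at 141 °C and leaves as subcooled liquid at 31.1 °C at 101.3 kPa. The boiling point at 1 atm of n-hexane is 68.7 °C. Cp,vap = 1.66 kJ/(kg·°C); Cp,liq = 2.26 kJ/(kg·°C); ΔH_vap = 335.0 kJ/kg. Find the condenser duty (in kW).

Q_c = 362 kW

vapour 141→68.7 °C: -120.02 kJ/kg
condensation at 68.7 °C: -335 kJ/kg
liquid 68.7→31.1 °C: -84.976 kJ/kg
Δh = -120.02 + -335 + -84.976 = -539.99 kJ/kg
Q = ṁ·Δh = 2411 kg/h × -539.99 kJ/kg = -1.3019e+06 kJ/h
|Q| = 361.65 kW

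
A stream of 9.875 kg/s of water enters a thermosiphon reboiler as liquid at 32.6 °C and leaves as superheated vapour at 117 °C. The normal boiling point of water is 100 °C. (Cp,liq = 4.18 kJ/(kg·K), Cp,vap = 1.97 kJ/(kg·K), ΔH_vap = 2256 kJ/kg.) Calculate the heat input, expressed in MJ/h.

Q = 91400 MJ/h

liquid 32.6→100 °C: 281.73 kJ/kg
vaporisation at 100 °C: 2256 kJ/kg
vapour 100→117 °C: 33.49 kJ/kg
Δh = 281.73 + 2256 + 33.49 = 2571.2 kJ/kg
Q = ṁ·Δh = 9.875 kg/s × 2571.2 kJ/kg = 25391 kJ/s
|Q| = 25391 kW = 91407 MJ/h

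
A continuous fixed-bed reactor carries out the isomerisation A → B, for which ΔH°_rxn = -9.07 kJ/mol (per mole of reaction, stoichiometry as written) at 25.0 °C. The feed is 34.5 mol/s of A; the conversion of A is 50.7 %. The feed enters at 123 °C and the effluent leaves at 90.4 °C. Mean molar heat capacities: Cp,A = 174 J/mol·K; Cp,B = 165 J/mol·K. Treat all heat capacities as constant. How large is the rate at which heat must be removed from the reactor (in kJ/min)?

Q_out = 21900 kJ/min

Extent of reaction ξ = 0.507 × 34.5 = 17.491 mol/s
Reaction term: ξ·ΔH°_rxn = 17.491 × -9.07 = -158.65 kJ/s
Sensible, feed 123→25 °C: -588.29 kJ/s
Outlet flows (mol/s): A 17.009, B 17.491
Sensible, products 25→90.4 °C: 382.3 kJ/s
Q = ΔH = -364.64 kJ/s = -364.64 kW
Heat removed = 21878 kJ/min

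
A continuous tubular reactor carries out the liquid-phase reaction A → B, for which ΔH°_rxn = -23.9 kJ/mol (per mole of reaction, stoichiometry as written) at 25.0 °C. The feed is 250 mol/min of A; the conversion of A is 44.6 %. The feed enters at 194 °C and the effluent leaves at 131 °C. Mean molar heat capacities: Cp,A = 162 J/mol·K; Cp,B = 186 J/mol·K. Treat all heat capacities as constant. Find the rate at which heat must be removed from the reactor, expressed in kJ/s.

Q_out = 82.2 kJ/s

Extent of reaction ξ = 0.446 × 250 = 111.5 mol/min
Reaction term: ξ·ΔH°_rxn = 111.5 × -23.9 = -2664.8 kJ/min
Sensible, feed 194→25 °C: -6844.5 kJ/min
Outlet flows (mol/min): A 138.5, B 111.5
Sensible, products 25→131 °C: 4576.7 kJ/min
Q = ΔH = -4932.7 kJ/min = -82.212 kW
Heat removed = 82.212 kJ/s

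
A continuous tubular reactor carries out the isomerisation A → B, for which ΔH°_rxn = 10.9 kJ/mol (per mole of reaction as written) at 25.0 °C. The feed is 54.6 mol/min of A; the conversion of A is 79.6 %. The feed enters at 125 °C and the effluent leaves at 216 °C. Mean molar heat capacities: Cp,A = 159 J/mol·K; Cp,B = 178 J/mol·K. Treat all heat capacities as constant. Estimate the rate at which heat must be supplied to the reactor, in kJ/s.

Q_in = 23.7 kJ/s

Extent of reaction ξ = 0.796 × 54.6 = 43.462 mol/min
Reaction term: ξ·ΔH°_rxn = 43.462 × 10.9 = 473.73 kJ/min
Sensible, feed 125→25 °C: -868.14 kJ/min
Outlet flows (mol/min): A 11.138, B 43.462
Sensible, products 25→216 °C: 1815.9 kJ/min
Q = ΔH = 1421.5 kJ/min = 23.691 kW
Heat supplied = 23.691 kJ/s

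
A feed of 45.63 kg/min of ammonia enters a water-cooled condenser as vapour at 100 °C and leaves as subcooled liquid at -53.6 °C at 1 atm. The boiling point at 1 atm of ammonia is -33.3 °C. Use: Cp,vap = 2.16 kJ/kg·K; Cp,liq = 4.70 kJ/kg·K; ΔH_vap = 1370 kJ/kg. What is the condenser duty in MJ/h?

vapour 100→-33.3 °C: -287.93 kJ/kg
condensation at -33.3 °C: -1370 kJ/kg
liquid -33.3→-53.6 °C: -95.41 kJ/kg
Δh = -287.93 + -1370 + -95.41 = -1753.3 kJ/kg
Q = ṁ·Δh = 45.63 kg/min × -1753.3 kJ/kg = -80005 kJ/min
|Q| = 1333.4 kW = 4800.3 MJ/h

Q_c = 4800 MJ/h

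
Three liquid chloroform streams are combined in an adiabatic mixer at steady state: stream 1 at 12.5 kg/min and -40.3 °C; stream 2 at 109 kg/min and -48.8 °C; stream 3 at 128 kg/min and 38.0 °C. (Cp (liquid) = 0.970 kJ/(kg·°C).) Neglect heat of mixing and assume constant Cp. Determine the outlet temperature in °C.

Adiabatic, steady state ⇒ Σ ṁᵢCp,ᵢ(T_out − Tᵢ) = 0
Σ ṁᵢCp,ᵢTᵢ = 12.5×0.970×-40.3 + 109×0.970×-48.8 + 128×0.970×38.0 = -930.18
Σ ṁᵢCp,ᵢ = 12.5×0.970 + 109×0.970 + 128×0.970 = 242.01
T_out = -930.18 / 242.01 = -3.8435 °C

T_out = -3.84 °C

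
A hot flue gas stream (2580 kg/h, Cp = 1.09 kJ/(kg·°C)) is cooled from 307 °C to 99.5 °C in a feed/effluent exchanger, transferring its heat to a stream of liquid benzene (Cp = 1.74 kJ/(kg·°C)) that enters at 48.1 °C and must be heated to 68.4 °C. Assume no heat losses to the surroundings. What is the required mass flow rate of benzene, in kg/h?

ṁ_c = 16500 kg/h

Heat released by hot stream: Q = 2580 × 1.09 × (307 − 99.5) = 583530 kJ/h
Energy balance on cold side (adiabatic exchanger): Q = ṁ_c·Cp_c·(T_c,out − T_c,in)
ṁ_c = 583530 / [1.74 × (68.4 − 48.1)] = 16520 kg/h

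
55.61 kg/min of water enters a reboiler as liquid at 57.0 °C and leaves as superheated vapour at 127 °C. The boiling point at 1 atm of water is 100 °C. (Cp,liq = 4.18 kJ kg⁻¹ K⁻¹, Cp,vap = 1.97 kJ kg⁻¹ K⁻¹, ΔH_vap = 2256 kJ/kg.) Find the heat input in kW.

liquid 57.0→100 °C: 179.74 kJ/kg
vaporisation at 100 °C: 2256 kJ/kg
vapour 100→127 °C: 53.19 kJ/kg
Δh = 179.74 + 2256 + 53.19 = 2488.9 kJ/kg
Q = ṁ·Δh = 55.61 kg/min × 2488.9 kJ/kg = 138410 kJ/min
|Q| = 2306.8 kW

Q = 2310 kW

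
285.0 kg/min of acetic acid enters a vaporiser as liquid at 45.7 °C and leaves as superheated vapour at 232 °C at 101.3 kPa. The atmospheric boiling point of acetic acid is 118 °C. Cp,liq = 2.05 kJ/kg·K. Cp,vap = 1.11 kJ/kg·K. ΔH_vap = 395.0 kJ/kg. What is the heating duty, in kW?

liquid 45.7→118 °C: 148.21 kJ/kg
vaporisation at 118 °C: 395 kJ/kg
vapour 118→232 °C: 126.54 kJ/kg
Δh = 148.21 + 395 + 126.54 = 669.75 kJ/kg
Q = ṁ·Δh = 285.0 kg/min × 669.75 kJ/kg = 190880 kJ/min
|Q| = 3181.3 kW

Q = 3180 kW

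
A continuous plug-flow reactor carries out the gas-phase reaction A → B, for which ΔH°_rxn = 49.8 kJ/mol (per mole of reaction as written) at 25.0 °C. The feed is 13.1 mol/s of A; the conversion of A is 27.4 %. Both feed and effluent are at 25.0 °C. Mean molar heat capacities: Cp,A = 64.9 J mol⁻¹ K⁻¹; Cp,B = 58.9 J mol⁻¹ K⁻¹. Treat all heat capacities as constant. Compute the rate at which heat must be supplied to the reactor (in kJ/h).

Q_in = 644000 kJ/h

Extent of reaction ξ = 0.274 × 13.1 = 3.5894 mol/s
Reaction term: ξ·ΔH°_rxn = 3.5894 × 49.8 = 178.75 kJ/s
Q = ΔH = 178.75 kJ/s = 178.75 kW
Heat supplied = 643510 kJ/h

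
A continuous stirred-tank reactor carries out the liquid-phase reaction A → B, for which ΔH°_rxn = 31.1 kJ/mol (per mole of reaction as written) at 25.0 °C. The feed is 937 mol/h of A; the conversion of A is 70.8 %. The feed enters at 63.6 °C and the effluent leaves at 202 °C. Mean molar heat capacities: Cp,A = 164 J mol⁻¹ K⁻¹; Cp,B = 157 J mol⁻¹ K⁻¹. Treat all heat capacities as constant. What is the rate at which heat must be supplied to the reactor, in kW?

Q_in = 11.4 kW

Extent of reaction ξ = 0.708 × 937 = 663.4 mol/h
Reaction term: ξ·ΔH°_rxn = 663.4 × 31.1 = 20632 kJ/h
Sensible, feed 63.6→25 °C: -5931.6 kJ/h
Outlet flows (mol/h): A 273.6, B 663.4
Sensible, products 25→202 °C: 26377 kJ/h
Q = ΔH = 41077 kJ/h = 11.41 kW
Heat supplied = 11.41 kW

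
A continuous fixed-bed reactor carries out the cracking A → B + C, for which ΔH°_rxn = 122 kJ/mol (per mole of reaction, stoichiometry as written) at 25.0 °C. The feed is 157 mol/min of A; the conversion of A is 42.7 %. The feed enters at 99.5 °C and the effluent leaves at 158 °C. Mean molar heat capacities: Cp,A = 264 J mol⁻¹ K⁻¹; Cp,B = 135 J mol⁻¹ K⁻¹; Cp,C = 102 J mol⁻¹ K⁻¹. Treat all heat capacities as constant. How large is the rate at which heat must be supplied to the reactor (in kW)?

Q_in = 173 kW

Extent of reaction ξ = 0.427 × 157 = 67.039 mol/min
Reaction term: ξ·ΔH°_rxn = 67.039 × 122 = 8178.8 kJ/min
Sensible, feed 99.5→25 °C: -3087.9 kJ/min
Outlet flows (mol/min): A 89.961, B 67.039, C 67.039
Sensible, products 25→158 °C: 5271.8 kJ/min
Q = ΔH = 10363 kJ/min = 172.71 kW
Heat supplied = 172.71 kW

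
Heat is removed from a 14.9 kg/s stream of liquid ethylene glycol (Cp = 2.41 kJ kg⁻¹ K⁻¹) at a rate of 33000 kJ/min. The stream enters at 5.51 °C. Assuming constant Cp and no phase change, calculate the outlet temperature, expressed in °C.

T_out = -9.81 °C

Q = 33000 kJ/min = 550 kJ/s
ΔT = Q/(ṁ·Cp) = 550/(14.9×2.41) = 15.316 K
T_out = 5.51 − 15.316 = -9.8065 °C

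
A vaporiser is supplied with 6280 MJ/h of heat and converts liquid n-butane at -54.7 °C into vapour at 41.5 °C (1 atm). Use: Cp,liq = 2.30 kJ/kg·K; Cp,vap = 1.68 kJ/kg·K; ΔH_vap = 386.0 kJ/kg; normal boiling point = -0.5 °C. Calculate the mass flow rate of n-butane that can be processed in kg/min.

Δh = 2.30×(-0.5−-54.7) + 386.0 + 1.68×(41.5−-0.5) = 581.22 kJ/kg
Q = 6280 MJ/h = 1744.4 kJ/s = 104670 kJ/min
ṁ = Q/Δh = 104670 / 581.22 = 180.08 kg/min

ṁ = 180 kg/min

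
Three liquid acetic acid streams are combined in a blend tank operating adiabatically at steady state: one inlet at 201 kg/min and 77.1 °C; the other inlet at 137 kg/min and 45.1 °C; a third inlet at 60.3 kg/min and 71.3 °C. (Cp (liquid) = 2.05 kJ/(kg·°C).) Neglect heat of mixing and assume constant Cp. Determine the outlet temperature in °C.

No heat crosses the boundary, so H_out = H_in.
T_out = Σ ṁᵢCp,ᵢTᵢ / Σ ṁᵢCp,ᵢ
      = 53249 / 816.51 = 65.215 °C

T_out = 65.2 °C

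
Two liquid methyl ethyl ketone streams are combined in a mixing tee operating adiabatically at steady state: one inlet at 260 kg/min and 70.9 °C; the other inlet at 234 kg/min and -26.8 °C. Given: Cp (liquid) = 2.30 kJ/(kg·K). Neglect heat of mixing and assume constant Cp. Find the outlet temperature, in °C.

Energy balance with Q = 0: Σ ṁᵢCp,ᵢ(T_out − Tᵢ) = 0
T_out = Σ ṁᵢCp,ᵢTᵢ / Σ ṁᵢCp,ᵢ
      = 27974 / 1136.2 = 24.621 °C

T_out = 24.6 °C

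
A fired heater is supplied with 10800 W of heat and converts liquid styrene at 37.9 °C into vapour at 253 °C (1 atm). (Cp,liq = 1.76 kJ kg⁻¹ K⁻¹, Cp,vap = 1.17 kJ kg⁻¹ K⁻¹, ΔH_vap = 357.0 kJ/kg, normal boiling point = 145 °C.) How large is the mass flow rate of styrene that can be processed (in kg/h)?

Δh = 1.76×(145−37.9) + 357.0 + 1.17×(253−145) = 671.86 kJ/kg
Q = 10800 W = 10.8 kJ/s = 38880 kJ/h
ṁ = Q/Δh = 38880 / 671.86 = 57.87 kg/h

ṁ = 57.9 kg/h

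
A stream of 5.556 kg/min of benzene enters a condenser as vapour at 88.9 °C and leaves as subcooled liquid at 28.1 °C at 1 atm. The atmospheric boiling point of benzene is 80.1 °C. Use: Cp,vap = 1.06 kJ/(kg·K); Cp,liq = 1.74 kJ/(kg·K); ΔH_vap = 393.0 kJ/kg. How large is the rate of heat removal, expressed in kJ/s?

vapour 88.9→80.1 °C: -9.328 kJ/kg
condensation at 80.1 °C: -393 kJ/kg
liquid 80.1→28.1 °C: -90.48 kJ/kg
Δh = -9.328 + -393 + -90.48 = -492.81 kJ/kg
Q = ṁ·Δh = 5.556 kg/min × -492.81 kJ/kg = -2738 kJ/min
|Q| = 45.634 kW

Q_c = 45.6 kJ/s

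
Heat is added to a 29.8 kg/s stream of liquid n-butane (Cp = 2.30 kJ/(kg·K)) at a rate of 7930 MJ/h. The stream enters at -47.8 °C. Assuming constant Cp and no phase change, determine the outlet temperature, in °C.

Q = 7930 MJ/h = 2202.8 kJ/s
ΔT = Q/(ṁ·Cp) = 2202.8/(29.8×2.30) = 32.139 K
T_out = -47.8 + 32.139 = -15.661 °C

T_out = -15.7 °C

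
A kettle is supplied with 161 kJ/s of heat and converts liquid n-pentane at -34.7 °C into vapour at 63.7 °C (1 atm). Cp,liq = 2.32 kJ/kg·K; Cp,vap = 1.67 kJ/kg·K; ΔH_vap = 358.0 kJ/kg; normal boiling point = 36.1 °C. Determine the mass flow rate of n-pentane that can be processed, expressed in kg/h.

ṁ = 1020 kg/h

Δh = 2.32×(36.1−-34.7) + 358.0 + 1.67×(63.7−36.1) = 568.35 kJ/kg
Q = 161 kJ/s = 161 kJ/s = 579600 kJ/h
ṁ = Q/Δh = 579600 / 568.35 = 1019.8 kg/h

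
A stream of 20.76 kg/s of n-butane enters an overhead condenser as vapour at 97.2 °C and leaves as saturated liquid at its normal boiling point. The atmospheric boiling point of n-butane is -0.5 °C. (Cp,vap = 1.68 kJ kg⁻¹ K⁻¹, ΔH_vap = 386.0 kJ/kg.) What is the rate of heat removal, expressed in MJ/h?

Q_c = 41100 MJ/h

vapour 97.2→-0.5 °C: -164.14 kJ/kg
condensation at -0.5 °C: -386 kJ/kg
Δh = -164.14 + -386 = -550.14 kJ/kg
Q = ṁ·Δh = 20.76 kg/s × -550.14 kJ/kg = -11421 kJ/s
|Q| = 11421 kW = 41115 MJ/h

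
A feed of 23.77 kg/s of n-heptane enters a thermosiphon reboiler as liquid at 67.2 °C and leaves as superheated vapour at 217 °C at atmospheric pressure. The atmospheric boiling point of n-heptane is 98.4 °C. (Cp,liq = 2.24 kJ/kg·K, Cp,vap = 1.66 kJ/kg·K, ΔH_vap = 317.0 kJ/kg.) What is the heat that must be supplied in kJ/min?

liquid 67.2→98.4 °C: 69.888 kJ/kg
vaporisation at 98.4 °C: 317 kJ/kg
vapour 98.4→217 °C: 196.88 kJ/kg
Δh = 69.888 + 317 + 196.88 = 583.76 kJ/kg
Q = ṁ·Δh = 23.77 kg/s × 583.76 kJ/kg = 13876 kJ/s
|Q| = 13876 kW = 832560 kJ/min

Q = 833000 kJ/min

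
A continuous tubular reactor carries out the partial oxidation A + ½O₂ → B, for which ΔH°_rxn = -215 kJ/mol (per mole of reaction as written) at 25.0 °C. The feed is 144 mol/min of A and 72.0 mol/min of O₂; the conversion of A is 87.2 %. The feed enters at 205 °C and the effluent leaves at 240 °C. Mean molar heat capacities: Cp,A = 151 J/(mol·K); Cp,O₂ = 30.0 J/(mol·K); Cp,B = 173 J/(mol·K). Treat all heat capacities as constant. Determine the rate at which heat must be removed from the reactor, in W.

Extent of reaction ξ = 0.872 × 144 = 125.57 mol/min
Reaction term: ξ·ΔH°_rxn = 125.57 × -215 = -26997 kJ/min
Sensible, feed 205→25 °C: -4302.7 kJ/min
Outlet flows (mol/min): A 18.432, O₂ 9.216, B 125.57
Sensible, products 25→240 °C: 5328.3 kJ/min
Q = ΔH = -25972 kJ/min = -432.86 kW
Heat removed = 432860 W

Q_out = 433000 W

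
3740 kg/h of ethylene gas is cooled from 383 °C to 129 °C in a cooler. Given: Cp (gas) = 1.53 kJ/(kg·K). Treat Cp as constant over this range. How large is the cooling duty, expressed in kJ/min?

Q = ṁ·Cp·ΔT = 3740 × 1.53 × (129 − 383) = -1.4534e+06 kJ/h
Converting: 1.4534e+06 / 3600 s = 403.73 kW
Cooling duty = 24224 kJ/min

Q_c = 24200 kJ/min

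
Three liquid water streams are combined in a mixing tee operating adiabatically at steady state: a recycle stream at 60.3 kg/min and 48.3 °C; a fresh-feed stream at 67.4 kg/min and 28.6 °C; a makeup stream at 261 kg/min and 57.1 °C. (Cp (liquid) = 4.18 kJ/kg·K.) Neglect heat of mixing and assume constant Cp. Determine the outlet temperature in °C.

T_out = 50.8 °C

Adiabatic, steady state ⇒ Σ ṁᵢCp,ᵢ(T_out − Tᵢ) = 0
Σ ṁᵢCp,ᵢTᵢ = 60.3×4.18×48.3 + 67.4×4.18×28.6 + 261×4.18×57.1 = 82527
Σ ṁᵢCp,ᵢ = 60.3×4.18 + 67.4×4.18 + 261×4.18 = 1624.8
T_out = 82527 / 1624.8 = 50.793 °C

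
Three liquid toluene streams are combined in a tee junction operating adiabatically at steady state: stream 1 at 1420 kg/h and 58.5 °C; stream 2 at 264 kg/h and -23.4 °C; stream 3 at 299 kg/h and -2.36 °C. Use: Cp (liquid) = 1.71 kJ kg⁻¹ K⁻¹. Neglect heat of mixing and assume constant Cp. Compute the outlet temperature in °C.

T_out = 38.4 °C

Energy balance with Q = 0: Σ ṁᵢCp,ᵢ(T_out − Tᵢ) = 0
Σ ṁᵢCp,ᵢTᵢ = 1420×1.71×58.5 + 264×1.71×-23.4 + 299×1.71×-2.36 = 130280
Σ ṁᵢCp,ᵢ = 1420×1.71 + 264×1.71 + 299×1.71 = 3390.9
T_out = 130280 / 3390.9 = 38.42 °C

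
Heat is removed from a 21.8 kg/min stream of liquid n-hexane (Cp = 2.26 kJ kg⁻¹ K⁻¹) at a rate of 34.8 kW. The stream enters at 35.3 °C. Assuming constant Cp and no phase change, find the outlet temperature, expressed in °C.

Q = 34.8 kW = 2088 kJ/min
ΔT = Q/(ṁ·Cp) = 2088/(21.8×2.26) = 42.38 K
T_out = 35.3 − 42.38 = -7.0804 °C

T_out = -7.08 °C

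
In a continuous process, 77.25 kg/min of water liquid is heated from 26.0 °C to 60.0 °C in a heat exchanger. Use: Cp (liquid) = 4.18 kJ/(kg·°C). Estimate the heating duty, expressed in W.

Q = 183000 W

Q = ṁ·Cp·ΔT = 77.25 × 4.18 × (60.0 − 26.0) = 10979 kJ/min
Converting: 10979 / 60 s = 182.98 kW
Heating duty = 182980 W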